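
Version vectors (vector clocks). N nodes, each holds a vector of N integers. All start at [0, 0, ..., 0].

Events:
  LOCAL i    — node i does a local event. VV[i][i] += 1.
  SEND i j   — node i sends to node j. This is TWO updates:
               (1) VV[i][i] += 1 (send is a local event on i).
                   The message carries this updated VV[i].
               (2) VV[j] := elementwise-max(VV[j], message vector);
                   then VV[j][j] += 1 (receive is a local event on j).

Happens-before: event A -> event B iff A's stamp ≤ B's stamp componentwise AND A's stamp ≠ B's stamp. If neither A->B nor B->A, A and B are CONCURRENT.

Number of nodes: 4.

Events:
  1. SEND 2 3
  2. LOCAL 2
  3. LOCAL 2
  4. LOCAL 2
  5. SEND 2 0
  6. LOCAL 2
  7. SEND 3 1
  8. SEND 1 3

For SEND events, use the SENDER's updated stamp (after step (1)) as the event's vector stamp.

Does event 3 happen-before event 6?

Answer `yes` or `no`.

Initial: VV[0]=[0, 0, 0, 0]
Initial: VV[1]=[0, 0, 0, 0]
Initial: VV[2]=[0, 0, 0, 0]
Initial: VV[3]=[0, 0, 0, 0]
Event 1: SEND 2->3: VV[2][2]++ -> VV[2]=[0, 0, 1, 0], msg_vec=[0, 0, 1, 0]; VV[3]=max(VV[3],msg_vec) then VV[3][3]++ -> VV[3]=[0, 0, 1, 1]
Event 2: LOCAL 2: VV[2][2]++ -> VV[2]=[0, 0, 2, 0]
Event 3: LOCAL 2: VV[2][2]++ -> VV[2]=[0, 0, 3, 0]
Event 4: LOCAL 2: VV[2][2]++ -> VV[2]=[0, 0, 4, 0]
Event 5: SEND 2->0: VV[2][2]++ -> VV[2]=[0, 0, 5, 0], msg_vec=[0, 0, 5, 0]; VV[0]=max(VV[0],msg_vec) then VV[0][0]++ -> VV[0]=[1, 0, 5, 0]
Event 6: LOCAL 2: VV[2][2]++ -> VV[2]=[0, 0, 6, 0]
Event 7: SEND 3->1: VV[3][3]++ -> VV[3]=[0, 0, 1, 2], msg_vec=[0, 0, 1, 2]; VV[1]=max(VV[1],msg_vec) then VV[1][1]++ -> VV[1]=[0, 1, 1, 2]
Event 8: SEND 1->3: VV[1][1]++ -> VV[1]=[0, 2, 1, 2], msg_vec=[0, 2, 1, 2]; VV[3]=max(VV[3],msg_vec) then VV[3][3]++ -> VV[3]=[0, 2, 1, 3]
Event 3 stamp: [0, 0, 3, 0]
Event 6 stamp: [0, 0, 6, 0]
[0, 0, 3, 0] <= [0, 0, 6, 0]? True. Equal? False. Happens-before: True

Answer: yes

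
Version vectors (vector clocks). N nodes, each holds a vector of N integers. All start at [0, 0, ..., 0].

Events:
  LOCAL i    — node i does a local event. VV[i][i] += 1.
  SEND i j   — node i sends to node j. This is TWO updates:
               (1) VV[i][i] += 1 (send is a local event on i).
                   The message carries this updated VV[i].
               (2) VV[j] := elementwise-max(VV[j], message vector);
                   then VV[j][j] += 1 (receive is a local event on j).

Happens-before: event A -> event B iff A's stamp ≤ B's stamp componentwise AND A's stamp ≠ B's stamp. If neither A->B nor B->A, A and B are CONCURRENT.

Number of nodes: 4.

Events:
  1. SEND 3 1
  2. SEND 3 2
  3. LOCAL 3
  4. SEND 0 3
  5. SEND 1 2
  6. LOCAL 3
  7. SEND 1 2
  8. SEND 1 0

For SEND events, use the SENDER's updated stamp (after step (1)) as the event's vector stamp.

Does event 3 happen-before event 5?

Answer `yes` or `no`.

Initial: VV[0]=[0, 0, 0, 0]
Initial: VV[1]=[0, 0, 0, 0]
Initial: VV[2]=[0, 0, 0, 0]
Initial: VV[3]=[0, 0, 0, 0]
Event 1: SEND 3->1: VV[3][3]++ -> VV[3]=[0, 0, 0, 1], msg_vec=[0, 0, 0, 1]; VV[1]=max(VV[1],msg_vec) then VV[1][1]++ -> VV[1]=[0, 1, 0, 1]
Event 2: SEND 3->2: VV[3][3]++ -> VV[3]=[0, 0, 0, 2], msg_vec=[0, 0, 0, 2]; VV[2]=max(VV[2],msg_vec) then VV[2][2]++ -> VV[2]=[0, 0, 1, 2]
Event 3: LOCAL 3: VV[3][3]++ -> VV[3]=[0, 0, 0, 3]
Event 4: SEND 0->3: VV[0][0]++ -> VV[0]=[1, 0, 0, 0], msg_vec=[1, 0, 0, 0]; VV[3]=max(VV[3],msg_vec) then VV[3][3]++ -> VV[3]=[1, 0, 0, 4]
Event 5: SEND 1->2: VV[1][1]++ -> VV[1]=[0, 2, 0, 1], msg_vec=[0, 2, 0, 1]; VV[2]=max(VV[2],msg_vec) then VV[2][2]++ -> VV[2]=[0, 2, 2, 2]
Event 6: LOCAL 3: VV[3][3]++ -> VV[3]=[1, 0, 0, 5]
Event 7: SEND 1->2: VV[1][1]++ -> VV[1]=[0, 3, 0, 1], msg_vec=[0, 3, 0, 1]; VV[2]=max(VV[2],msg_vec) then VV[2][2]++ -> VV[2]=[0, 3, 3, 2]
Event 8: SEND 1->0: VV[1][1]++ -> VV[1]=[0, 4, 0, 1], msg_vec=[0, 4, 0, 1]; VV[0]=max(VV[0],msg_vec) then VV[0][0]++ -> VV[0]=[2, 4, 0, 1]
Event 3 stamp: [0, 0, 0, 3]
Event 5 stamp: [0, 2, 0, 1]
[0, 0, 0, 3] <= [0, 2, 0, 1]? False. Equal? False. Happens-before: False

Answer: no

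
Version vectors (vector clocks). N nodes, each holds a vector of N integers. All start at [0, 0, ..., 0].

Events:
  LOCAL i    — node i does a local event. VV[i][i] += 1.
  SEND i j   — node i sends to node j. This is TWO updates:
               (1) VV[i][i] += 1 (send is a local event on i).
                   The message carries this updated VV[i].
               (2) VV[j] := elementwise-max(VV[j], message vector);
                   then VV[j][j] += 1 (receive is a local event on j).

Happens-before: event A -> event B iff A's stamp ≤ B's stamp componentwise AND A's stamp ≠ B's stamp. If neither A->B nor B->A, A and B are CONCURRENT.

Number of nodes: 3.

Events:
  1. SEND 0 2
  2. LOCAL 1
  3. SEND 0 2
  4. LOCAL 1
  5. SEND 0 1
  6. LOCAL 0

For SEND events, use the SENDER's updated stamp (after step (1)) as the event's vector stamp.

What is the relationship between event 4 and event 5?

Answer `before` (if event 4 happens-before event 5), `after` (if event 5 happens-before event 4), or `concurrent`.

Initial: VV[0]=[0, 0, 0]
Initial: VV[1]=[0, 0, 0]
Initial: VV[2]=[0, 0, 0]
Event 1: SEND 0->2: VV[0][0]++ -> VV[0]=[1, 0, 0], msg_vec=[1, 0, 0]; VV[2]=max(VV[2],msg_vec) then VV[2][2]++ -> VV[2]=[1, 0, 1]
Event 2: LOCAL 1: VV[1][1]++ -> VV[1]=[0, 1, 0]
Event 3: SEND 0->2: VV[0][0]++ -> VV[0]=[2, 0, 0], msg_vec=[2, 0, 0]; VV[2]=max(VV[2],msg_vec) then VV[2][2]++ -> VV[2]=[2, 0, 2]
Event 4: LOCAL 1: VV[1][1]++ -> VV[1]=[0, 2, 0]
Event 5: SEND 0->1: VV[0][0]++ -> VV[0]=[3, 0, 0], msg_vec=[3, 0, 0]; VV[1]=max(VV[1],msg_vec) then VV[1][1]++ -> VV[1]=[3, 3, 0]
Event 6: LOCAL 0: VV[0][0]++ -> VV[0]=[4, 0, 0]
Event 4 stamp: [0, 2, 0]
Event 5 stamp: [3, 0, 0]
[0, 2, 0] <= [3, 0, 0]? False
[3, 0, 0] <= [0, 2, 0]? False
Relation: concurrent

Answer: concurrent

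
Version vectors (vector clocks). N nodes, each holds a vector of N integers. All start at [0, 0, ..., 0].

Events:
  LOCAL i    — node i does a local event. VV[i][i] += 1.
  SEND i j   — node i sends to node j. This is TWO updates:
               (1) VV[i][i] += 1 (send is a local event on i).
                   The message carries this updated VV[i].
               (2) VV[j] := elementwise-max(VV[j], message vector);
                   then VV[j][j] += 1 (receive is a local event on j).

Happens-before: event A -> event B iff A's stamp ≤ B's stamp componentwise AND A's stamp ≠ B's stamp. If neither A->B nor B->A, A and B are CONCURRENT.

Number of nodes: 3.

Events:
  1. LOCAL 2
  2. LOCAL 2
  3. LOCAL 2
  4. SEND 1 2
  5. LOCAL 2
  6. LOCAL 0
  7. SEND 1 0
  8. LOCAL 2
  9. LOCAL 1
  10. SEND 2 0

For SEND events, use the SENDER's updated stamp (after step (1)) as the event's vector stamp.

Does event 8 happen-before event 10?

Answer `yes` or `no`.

Initial: VV[0]=[0, 0, 0]
Initial: VV[1]=[0, 0, 0]
Initial: VV[2]=[0, 0, 0]
Event 1: LOCAL 2: VV[2][2]++ -> VV[2]=[0, 0, 1]
Event 2: LOCAL 2: VV[2][2]++ -> VV[2]=[0, 0, 2]
Event 3: LOCAL 2: VV[2][2]++ -> VV[2]=[0, 0, 3]
Event 4: SEND 1->2: VV[1][1]++ -> VV[1]=[0, 1, 0], msg_vec=[0, 1, 0]; VV[2]=max(VV[2],msg_vec) then VV[2][2]++ -> VV[2]=[0, 1, 4]
Event 5: LOCAL 2: VV[2][2]++ -> VV[2]=[0, 1, 5]
Event 6: LOCAL 0: VV[0][0]++ -> VV[0]=[1, 0, 0]
Event 7: SEND 1->0: VV[1][1]++ -> VV[1]=[0, 2, 0], msg_vec=[0, 2, 0]; VV[0]=max(VV[0],msg_vec) then VV[0][0]++ -> VV[0]=[2, 2, 0]
Event 8: LOCAL 2: VV[2][2]++ -> VV[2]=[0, 1, 6]
Event 9: LOCAL 1: VV[1][1]++ -> VV[1]=[0, 3, 0]
Event 10: SEND 2->0: VV[2][2]++ -> VV[2]=[0, 1, 7], msg_vec=[0, 1, 7]; VV[0]=max(VV[0],msg_vec) then VV[0][0]++ -> VV[0]=[3, 2, 7]
Event 8 stamp: [0, 1, 6]
Event 10 stamp: [0, 1, 7]
[0, 1, 6] <= [0, 1, 7]? True. Equal? False. Happens-before: True

Answer: yes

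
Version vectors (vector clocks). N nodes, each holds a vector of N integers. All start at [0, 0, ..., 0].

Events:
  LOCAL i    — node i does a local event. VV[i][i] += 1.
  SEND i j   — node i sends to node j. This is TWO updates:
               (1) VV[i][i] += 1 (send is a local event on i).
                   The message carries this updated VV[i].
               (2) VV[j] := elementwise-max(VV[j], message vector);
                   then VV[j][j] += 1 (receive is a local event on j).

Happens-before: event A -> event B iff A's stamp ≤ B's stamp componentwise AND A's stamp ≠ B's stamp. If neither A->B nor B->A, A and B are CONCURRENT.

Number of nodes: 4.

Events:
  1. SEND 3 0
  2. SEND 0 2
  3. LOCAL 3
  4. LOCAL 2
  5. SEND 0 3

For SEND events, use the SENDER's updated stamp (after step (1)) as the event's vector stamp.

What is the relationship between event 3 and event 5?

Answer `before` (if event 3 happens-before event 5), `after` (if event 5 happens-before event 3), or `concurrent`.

Initial: VV[0]=[0, 0, 0, 0]
Initial: VV[1]=[0, 0, 0, 0]
Initial: VV[2]=[0, 0, 0, 0]
Initial: VV[3]=[0, 0, 0, 0]
Event 1: SEND 3->0: VV[3][3]++ -> VV[3]=[0, 0, 0, 1], msg_vec=[0, 0, 0, 1]; VV[0]=max(VV[0],msg_vec) then VV[0][0]++ -> VV[0]=[1, 0, 0, 1]
Event 2: SEND 0->2: VV[0][0]++ -> VV[0]=[2, 0, 0, 1], msg_vec=[2, 0, 0, 1]; VV[2]=max(VV[2],msg_vec) then VV[2][2]++ -> VV[2]=[2, 0, 1, 1]
Event 3: LOCAL 3: VV[3][3]++ -> VV[3]=[0, 0, 0, 2]
Event 4: LOCAL 2: VV[2][2]++ -> VV[2]=[2, 0, 2, 1]
Event 5: SEND 0->3: VV[0][0]++ -> VV[0]=[3, 0, 0, 1], msg_vec=[3, 0, 0, 1]; VV[3]=max(VV[3],msg_vec) then VV[3][3]++ -> VV[3]=[3, 0, 0, 3]
Event 3 stamp: [0, 0, 0, 2]
Event 5 stamp: [3, 0, 0, 1]
[0, 0, 0, 2] <= [3, 0, 0, 1]? False
[3, 0, 0, 1] <= [0, 0, 0, 2]? False
Relation: concurrent

Answer: concurrent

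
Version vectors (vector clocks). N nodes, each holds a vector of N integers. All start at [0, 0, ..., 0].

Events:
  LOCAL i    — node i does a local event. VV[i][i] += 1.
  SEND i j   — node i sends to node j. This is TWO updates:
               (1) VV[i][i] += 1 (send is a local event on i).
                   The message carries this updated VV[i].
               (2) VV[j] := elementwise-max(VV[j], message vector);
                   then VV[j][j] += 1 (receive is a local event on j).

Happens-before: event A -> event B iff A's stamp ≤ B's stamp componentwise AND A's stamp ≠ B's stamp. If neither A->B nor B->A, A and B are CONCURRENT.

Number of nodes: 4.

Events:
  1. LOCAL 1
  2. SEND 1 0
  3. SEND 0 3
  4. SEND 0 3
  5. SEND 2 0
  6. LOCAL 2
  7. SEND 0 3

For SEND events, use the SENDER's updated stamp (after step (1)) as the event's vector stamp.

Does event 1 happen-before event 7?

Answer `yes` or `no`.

Answer: yes

Derivation:
Initial: VV[0]=[0, 0, 0, 0]
Initial: VV[1]=[0, 0, 0, 0]
Initial: VV[2]=[0, 0, 0, 0]
Initial: VV[3]=[0, 0, 0, 0]
Event 1: LOCAL 1: VV[1][1]++ -> VV[1]=[0, 1, 0, 0]
Event 2: SEND 1->0: VV[1][1]++ -> VV[1]=[0, 2, 0, 0], msg_vec=[0, 2, 0, 0]; VV[0]=max(VV[0],msg_vec) then VV[0][0]++ -> VV[0]=[1, 2, 0, 0]
Event 3: SEND 0->3: VV[0][0]++ -> VV[0]=[2, 2, 0, 0], msg_vec=[2, 2, 0, 0]; VV[3]=max(VV[3],msg_vec) then VV[3][3]++ -> VV[3]=[2, 2, 0, 1]
Event 4: SEND 0->3: VV[0][0]++ -> VV[0]=[3, 2, 0, 0], msg_vec=[3, 2, 0, 0]; VV[3]=max(VV[3],msg_vec) then VV[3][3]++ -> VV[3]=[3, 2, 0, 2]
Event 5: SEND 2->0: VV[2][2]++ -> VV[2]=[0, 0, 1, 0], msg_vec=[0, 0, 1, 0]; VV[0]=max(VV[0],msg_vec) then VV[0][0]++ -> VV[0]=[4, 2, 1, 0]
Event 6: LOCAL 2: VV[2][2]++ -> VV[2]=[0, 0, 2, 0]
Event 7: SEND 0->3: VV[0][0]++ -> VV[0]=[5, 2, 1, 0], msg_vec=[5, 2, 1, 0]; VV[3]=max(VV[3],msg_vec) then VV[3][3]++ -> VV[3]=[5, 2, 1, 3]
Event 1 stamp: [0, 1, 0, 0]
Event 7 stamp: [5, 2, 1, 0]
[0, 1, 0, 0] <= [5, 2, 1, 0]? True. Equal? False. Happens-before: True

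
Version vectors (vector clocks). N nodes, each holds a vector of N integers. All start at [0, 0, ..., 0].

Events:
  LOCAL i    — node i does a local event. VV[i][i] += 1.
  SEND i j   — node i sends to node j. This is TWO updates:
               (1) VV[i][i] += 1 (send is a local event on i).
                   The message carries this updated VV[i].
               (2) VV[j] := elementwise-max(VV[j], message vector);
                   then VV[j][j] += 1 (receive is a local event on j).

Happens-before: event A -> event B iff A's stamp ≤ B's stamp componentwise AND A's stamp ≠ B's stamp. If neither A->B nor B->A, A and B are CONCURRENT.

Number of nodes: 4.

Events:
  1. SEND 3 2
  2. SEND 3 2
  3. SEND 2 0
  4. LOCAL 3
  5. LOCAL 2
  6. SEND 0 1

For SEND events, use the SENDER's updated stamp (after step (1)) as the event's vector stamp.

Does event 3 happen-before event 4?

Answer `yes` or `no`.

Initial: VV[0]=[0, 0, 0, 0]
Initial: VV[1]=[0, 0, 0, 0]
Initial: VV[2]=[0, 0, 0, 0]
Initial: VV[3]=[0, 0, 0, 0]
Event 1: SEND 3->2: VV[3][3]++ -> VV[3]=[0, 0, 0, 1], msg_vec=[0, 0, 0, 1]; VV[2]=max(VV[2],msg_vec) then VV[2][2]++ -> VV[2]=[0, 0, 1, 1]
Event 2: SEND 3->2: VV[3][3]++ -> VV[3]=[0, 0, 0, 2], msg_vec=[0, 0, 0, 2]; VV[2]=max(VV[2],msg_vec) then VV[2][2]++ -> VV[2]=[0, 0, 2, 2]
Event 3: SEND 2->0: VV[2][2]++ -> VV[2]=[0, 0, 3, 2], msg_vec=[0, 0, 3, 2]; VV[0]=max(VV[0],msg_vec) then VV[0][0]++ -> VV[0]=[1, 0, 3, 2]
Event 4: LOCAL 3: VV[3][3]++ -> VV[3]=[0, 0, 0, 3]
Event 5: LOCAL 2: VV[2][2]++ -> VV[2]=[0, 0, 4, 2]
Event 6: SEND 0->1: VV[0][0]++ -> VV[0]=[2, 0, 3, 2], msg_vec=[2, 0, 3, 2]; VV[1]=max(VV[1],msg_vec) then VV[1][1]++ -> VV[1]=[2, 1, 3, 2]
Event 3 stamp: [0, 0, 3, 2]
Event 4 stamp: [0, 0, 0, 3]
[0, 0, 3, 2] <= [0, 0, 0, 3]? False. Equal? False. Happens-before: False

Answer: no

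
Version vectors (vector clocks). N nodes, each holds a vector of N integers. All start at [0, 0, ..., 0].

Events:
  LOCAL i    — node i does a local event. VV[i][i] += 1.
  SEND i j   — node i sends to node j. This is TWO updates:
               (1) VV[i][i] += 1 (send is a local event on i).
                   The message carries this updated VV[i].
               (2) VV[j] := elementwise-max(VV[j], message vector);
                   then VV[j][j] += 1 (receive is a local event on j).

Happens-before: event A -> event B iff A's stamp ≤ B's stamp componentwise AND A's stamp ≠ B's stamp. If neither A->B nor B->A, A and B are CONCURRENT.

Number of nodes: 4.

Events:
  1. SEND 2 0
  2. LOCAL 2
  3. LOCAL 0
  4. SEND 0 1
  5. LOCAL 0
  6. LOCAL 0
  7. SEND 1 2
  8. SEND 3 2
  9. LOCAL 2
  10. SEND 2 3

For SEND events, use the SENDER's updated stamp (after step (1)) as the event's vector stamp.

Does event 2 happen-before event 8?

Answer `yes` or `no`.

Answer: no

Derivation:
Initial: VV[0]=[0, 0, 0, 0]
Initial: VV[1]=[0, 0, 0, 0]
Initial: VV[2]=[0, 0, 0, 0]
Initial: VV[3]=[0, 0, 0, 0]
Event 1: SEND 2->0: VV[2][2]++ -> VV[2]=[0, 0, 1, 0], msg_vec=[0, 0, 1, 0]; VV[0]=max(VV[0],msg_vec) then VV[0][0]++ -> VV[0]=[1, 0, 1, 0]
Event 2: LOCAL 2: VV[2][2]++ -> VV[2]=[0, 0, 2, 0]
Event 3: LOCAL 0: VV[0][0]++ -> VV[0]=[2, 0, 1, 0]
Event 4: SEND 0->1: VV[0][0]++ -> VV[0]=[3, 0, 1, 0], msg_vec=[3, 0, 1, 0]; VV[1]=max(VV[1],msg_vec) then VV[1][1]++ -> VV[1]=[3, 1, 1, 0]
Event 5: LOCAL 0: VV[0][0]++ -> VV[0]=[4, 0, 1, 0]
Event 6: LOCAL 0: VV[0][0]++ -> VV[0]=[5, 0, 1, 0]
Event 7: SEND 1->2: VV[1][1]++ -> VV[1]=[3, 2, 1, 0], msg_vec=[3, 2, 1, 0]; VV[2]=max(VV[2],msg_vec) then VV[2][2]++ -> VV[2]=[3, 2, 3, 0]
Event 8: SEND 3->2: VV[3][3]++ -> VV[3]=[0, 0, 0, 1], msg_vec=[0, 0, 0, 1]; VV[2]=max(VV[2],msg_vec) then VV[2][2]++ -> VV[2]=[3, 2, 4, 1]
Event 9: LOCAL 2: VV[2][2]++ -> VV[2]=[3, 2, 5, 1]
Event 10: SEND 2->3: VV[2][2]++ -> VV[2]=[3, 2, 6, 1], msg_vec=[3, 2, 6, 1]; VV[3]=max(VV[3],msg_vec) then VV[3][3]++ -> VV[3]=[3, 2, 6, 2]
Event 2 stamp: [0, 0, 2, 0]
Event 8 stamp: [0, 0, 0, 1]
[0, 0, 2, 0] <= [0, 0, 0, 1]? False. Equal? False. Happens-before: False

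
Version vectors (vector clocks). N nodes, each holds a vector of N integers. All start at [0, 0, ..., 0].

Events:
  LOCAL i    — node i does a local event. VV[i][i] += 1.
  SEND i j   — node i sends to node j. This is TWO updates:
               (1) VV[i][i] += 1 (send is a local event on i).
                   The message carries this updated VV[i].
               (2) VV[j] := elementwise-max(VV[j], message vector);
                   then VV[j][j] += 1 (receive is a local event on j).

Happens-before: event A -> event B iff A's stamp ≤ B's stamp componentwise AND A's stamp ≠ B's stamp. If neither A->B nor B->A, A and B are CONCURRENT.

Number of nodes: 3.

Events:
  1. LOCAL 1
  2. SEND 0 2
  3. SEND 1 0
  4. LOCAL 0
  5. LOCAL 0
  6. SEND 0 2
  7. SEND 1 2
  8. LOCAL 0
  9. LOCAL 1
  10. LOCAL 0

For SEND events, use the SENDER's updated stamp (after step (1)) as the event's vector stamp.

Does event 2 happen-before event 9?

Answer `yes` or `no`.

Initial: VV[0]=[0, 0, 0]
Initial: VV[1]=[0, 0, 0]
Initial: VV[2]=[0, 0, 0]
Event 1: LOCAL 1: VV[1][1]++ -> VV[1]=[0, 1, 0]
Event 2: SEND 0->2: VV[0][0]++ -> VV[0]=[1, 0, 0], msg_vec=[1, 0, 0]; VV[2]=max(VV[2],msg_vec) then VV[2][2]++ -> VV[2]=[1, 0, 1]
Event 3: SEND 1->0: VV[1][1]++ -> VV[1]=[0, 2, 0], msg_vec=[0, 2, 0]; VV[0]=max(VV[0],msg_vec) then VV[0][0]++ -> VV[0]=[2, 2, 0]
Event 4: LOCAL 0: VV[0][0]++ -> VV[0]=[3, 2, 0]
Event 5: LOCAL 0: VV[0][0]++ -> VV[0]=[4, 2, 0]
Event 6: SEND 0->2: VV[0][0]++ -> VV[0]=[5, 2, 0], msg_vec=[5, 2, 0]; VV[2]=max(VV[2],msg_vec) then VV[2][2]++ -> VV[2]=[5, 2, 2]
Event 7: SEND 1->2: VV[1][1]++ -> VV[1]=[0, 3, 0], msg_vec=[0, 3, 0]; VV[2]=max(VV[2],msg_vec) then VV[2][2]++ -> VV[2]=[5, 3, 3]
Event 8: LOCAL 0: VV[0][0]++ -> VV[0]=[6, 2, 0]
Event 9: LOCAL 1: VV[1][1]++ -> VV[1]=[0, 4, 0]
Event 10: LOCAL 0: VV[0][0]++ -> VV[0]=[7, 2, 0]
Event 2 stamp: [1, 0, 0]
Event 9 stamp: [0, 4, 0]
[1, 0, 0] <= [0, 4, 0]? False. Equal? False. Happens-before: False

Answer: no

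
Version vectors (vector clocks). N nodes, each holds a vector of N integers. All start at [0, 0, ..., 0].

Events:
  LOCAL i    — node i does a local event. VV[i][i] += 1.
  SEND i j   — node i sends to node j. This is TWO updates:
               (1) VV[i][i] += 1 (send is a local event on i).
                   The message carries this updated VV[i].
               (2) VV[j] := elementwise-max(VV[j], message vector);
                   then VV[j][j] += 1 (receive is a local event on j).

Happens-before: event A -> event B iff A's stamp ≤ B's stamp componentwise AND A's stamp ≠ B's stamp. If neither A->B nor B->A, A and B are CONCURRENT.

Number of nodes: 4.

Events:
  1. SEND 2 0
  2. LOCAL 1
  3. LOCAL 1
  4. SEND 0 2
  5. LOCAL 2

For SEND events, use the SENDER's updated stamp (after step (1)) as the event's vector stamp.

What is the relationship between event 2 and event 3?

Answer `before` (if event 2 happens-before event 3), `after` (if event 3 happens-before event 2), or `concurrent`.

Answer: before

Derivation:
Initial: VV[0]=[0, 0, 0, 0]
Initial: VV[1]=[0, 0, 0, 0]
Initial: VV[2]=[0, 0, 0, 0]
Initial: VV[3]=[0, 0, 0, 0]
Event 1: SEND 2->0: VV[2][2]++ -> VV[2]=[0, 0, 1, 0], msg_vec=[0, 0, 1, 0]; VV[0]=max(VV[0],msg_vec) then VV[0][0]++ -> VV[0]=[1, 0, 1, 0]
Event 2: LOCAL 1: VV[1][1]++ -> VV[1]=[0, 1, 0, 0]
Event 3: LOCAL 1: VV[1][1]++ -> VV[1]=[0, 2, 0, 0]
Event 4: SEND 0->2: VV[0][0]++ -> VV[0]=[2, 0, 1, 0], msg_vec=[2, 0, 1, 0]; VV[2]=max(VV[2],msg_vec) then VV[2][2]++ -> VV[2]=[2, 0, 2, 0]
Event 5: LOCAL 2: VV[2][2]++ -> VV[2]=[2, 0, 3, 0]
Event 2 stamp: [0, 1, 0, 0]
Event 3 stamp: [0, 2, 0, 0]
[0, 1, 0, 0] <= [0, 2, 0, 0]? True
[0, 2, 0, 0] <= [0, 1, 0, 0]? False
Relation: before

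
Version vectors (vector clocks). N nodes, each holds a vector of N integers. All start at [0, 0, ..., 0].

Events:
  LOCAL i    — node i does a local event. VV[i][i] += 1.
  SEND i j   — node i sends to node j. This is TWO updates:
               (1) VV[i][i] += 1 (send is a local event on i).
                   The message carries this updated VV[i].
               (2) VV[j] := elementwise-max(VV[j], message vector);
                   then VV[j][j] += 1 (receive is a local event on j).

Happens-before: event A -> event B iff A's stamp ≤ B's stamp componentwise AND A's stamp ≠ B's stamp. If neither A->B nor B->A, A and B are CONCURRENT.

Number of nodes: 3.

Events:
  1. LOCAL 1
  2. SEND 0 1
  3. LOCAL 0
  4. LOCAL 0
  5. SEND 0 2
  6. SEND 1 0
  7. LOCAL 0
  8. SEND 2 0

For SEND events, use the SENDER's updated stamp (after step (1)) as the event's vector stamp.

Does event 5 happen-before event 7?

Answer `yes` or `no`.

Initial: VV[0]=[0, 0, 0]
Initial: VV[1]=[0, 0, 0]
Initial: VV[2]=[0, 0, 0]
Event 1: LOCAL 1: VV[1][1]++ -> VV[1]=[0, 1, 0]
Event 2: SEND 0->1: VV[0][0]++ -> VV[0]=[1, 0, 0], msg_vec=[1, 0, 0]; VV[1]=max(VV[1],msg_vec) then VV[1][1]++ -> VV[1]=[1, 2, 0]
Event 3: LOCAL 0: VV[0][0]++ -> VV[0]=[2, 0, 0]
Event 4: LOCAL 0: VV[0][0]++ -> VV[0]=[3, 0, 0]
Event 5: SEND 0->2: VV[0][0]++ -> VV[0]=[4, 0, 0], msg_vec=[4, 0, 0]; VV[2]=max(VV[2],msg_vec) then VV[2][2]++ -> VV[2]=[4, 0, 1]
Event 6: SEND 1->0: VV[1][1]++ -> VV[1]=[1, 3, 0], msg_vec=[1, 3, 0]; VV[0]=max(VV[0],msg_vec) then VV[0][0]++ -> VV[0]=[5, 3, 0]
Event 7: LOCAL 0: VV[0][0]++ -> VV[0]=[6, 3, 0]
Event 8: SEND 2->0: VV[2][2]++ -> VV[2]=[4, 0, 2], msg_vec=[4, 0, 2]; VV[0]=max(VV[0],msg_vec) then VV[0][0]++ -> VV[0]=[7, 3, 2]
Event 5 stamp: [4, 0, 0]
Event 7 stamp: [6, 3, 0]
[4, 0, 0] <= [6, 3, 0]? True. Equal? False. Happens-before: True

Answer: yes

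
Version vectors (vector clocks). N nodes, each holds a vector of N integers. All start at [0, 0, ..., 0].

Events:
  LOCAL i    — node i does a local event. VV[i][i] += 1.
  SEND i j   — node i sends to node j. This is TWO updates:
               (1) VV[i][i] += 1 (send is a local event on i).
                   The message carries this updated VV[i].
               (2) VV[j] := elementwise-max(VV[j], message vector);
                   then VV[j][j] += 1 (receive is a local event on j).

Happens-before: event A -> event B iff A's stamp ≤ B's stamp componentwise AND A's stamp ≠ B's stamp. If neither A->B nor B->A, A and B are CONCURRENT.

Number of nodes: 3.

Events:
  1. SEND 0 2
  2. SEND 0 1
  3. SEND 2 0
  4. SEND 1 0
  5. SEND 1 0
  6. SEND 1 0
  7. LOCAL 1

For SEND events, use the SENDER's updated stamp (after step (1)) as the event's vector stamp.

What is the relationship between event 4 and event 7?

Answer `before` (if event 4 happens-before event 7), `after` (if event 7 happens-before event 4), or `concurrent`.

Initial: VV[0]=[0, 0, 0]
Initial: VV[1]=[0, 0, 0]
Initial: VV[2]=[0, 0, 0]
Event 1: SEND 0->2: VV[0][0]++ -> VV[0]=[1, 0, 0], msg_vec=[1, 0, 0]; VV[2]=max(VV[2],msg_vec) then VV[2][2]++ -> VV[2]=[1, 0, 1]
Event 2: SEND 0->1: VV[0][0]++ -> VV[0]=[2, 0, 0], msg_vec=[2, 0, 0]; VV[1]=max(VV[1],msg_vec) then VV[1][1]++ -> VV[1]=[2, 1, 0]
Event 3: SEND 2->0: VV[2][2]++ -> VV[2]=[1, 0, 2], msg_vec=[1, 0, 2]; VV[0]=max(VV[0],msg_vec) then VV[0][0]++ -> VV[0]=[3, 0, 2]
Event 4: SEND 1->0: VV[1][1]++ -> VV[1]=[2, 2, 0], msg_vec=[2, 2, 0]; VV[0]=max(VV[0],msg_vec) then VV[0][0]++ -> VV[0]=[4, 2, 2]
Event 5: SEND 1->0: VV[1][1]++ -> VV[1]=[2, 3, 0], msg_vec=[2, 3, 0]; VV[0]=max(VV[0],msg_vec) then VV[0][0]++ -> VV[0]=[5, 3, 2]
Event 6: SEND 1->0: VV[1][1]++ -> VV[1]=[2, 4, 0], msg_vec=[2, 4, 0]; VV[0]=max(VV[0],msg_vec) then VV[0][0]++ -> VV[0]=[6, 4, 2]
Event 7: LOCAL 1: VV[1][1]++ -> VV[1]=[2, 5, 0]
Event 4 stamp: [2, 2, 0]
Event 7 stamp: [2, 5, 0]
[2, 2, 0] <= [2, 5, 0]? True
[2, 5, 0] <= [2, 2, 0]? False
Relation: before

Answer: before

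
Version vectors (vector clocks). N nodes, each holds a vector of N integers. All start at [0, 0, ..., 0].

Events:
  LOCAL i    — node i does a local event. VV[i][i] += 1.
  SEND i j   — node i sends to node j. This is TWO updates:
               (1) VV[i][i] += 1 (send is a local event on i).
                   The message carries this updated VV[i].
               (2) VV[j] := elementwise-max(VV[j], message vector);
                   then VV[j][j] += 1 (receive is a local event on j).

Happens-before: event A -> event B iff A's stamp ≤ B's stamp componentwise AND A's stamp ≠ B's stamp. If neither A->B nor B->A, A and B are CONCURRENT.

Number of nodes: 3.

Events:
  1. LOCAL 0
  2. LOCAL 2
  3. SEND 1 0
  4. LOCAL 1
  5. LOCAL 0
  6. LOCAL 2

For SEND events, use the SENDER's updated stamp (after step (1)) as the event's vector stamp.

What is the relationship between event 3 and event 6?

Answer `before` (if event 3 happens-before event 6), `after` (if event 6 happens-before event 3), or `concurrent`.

Answer: concurrent

Derivation:
Initial: VV[0]=[0, 0, 0]
Initial: VV[1]=[0, 0, 0]
Initial: VV[2]=[0, 0, 0]
Event 1: LOCAL 0: VV[0][0]++ -> VV[0]=[1, 0, 0]
Event 2: LOCAL 2: VV[2][2]++ -> VV[2]=[0, 0, 1]
Event 3: SEND 1->0: VV[1][1]++ -> VV[1]=[0, 1, 0], msg_vec=[0, 1, 0]; VV[0]=max(VV[0],msg_vec) then VV[0][0]++ -> VV[0]=[2, 1, 0]
Event 4: LOCAL 1: VV[1][1]++ -> VV[1]=[0, 2, 0]
Event 5: LOCAL 0: VV[0][0]++ -> VV[0]=[3, 1, 0]
Event 6: LOCAL 2: VV[2][2]++ -> VV[2]=[0, 0, 2]
Event 3 stamp: [0, 1, 0]
Event 6 stamp: [0, 0, 2]
[0, 1, 0] <= [0, 0, 2]? False
[0, 0, 2] <= [0, 1, 0]? False
Relation: concurrent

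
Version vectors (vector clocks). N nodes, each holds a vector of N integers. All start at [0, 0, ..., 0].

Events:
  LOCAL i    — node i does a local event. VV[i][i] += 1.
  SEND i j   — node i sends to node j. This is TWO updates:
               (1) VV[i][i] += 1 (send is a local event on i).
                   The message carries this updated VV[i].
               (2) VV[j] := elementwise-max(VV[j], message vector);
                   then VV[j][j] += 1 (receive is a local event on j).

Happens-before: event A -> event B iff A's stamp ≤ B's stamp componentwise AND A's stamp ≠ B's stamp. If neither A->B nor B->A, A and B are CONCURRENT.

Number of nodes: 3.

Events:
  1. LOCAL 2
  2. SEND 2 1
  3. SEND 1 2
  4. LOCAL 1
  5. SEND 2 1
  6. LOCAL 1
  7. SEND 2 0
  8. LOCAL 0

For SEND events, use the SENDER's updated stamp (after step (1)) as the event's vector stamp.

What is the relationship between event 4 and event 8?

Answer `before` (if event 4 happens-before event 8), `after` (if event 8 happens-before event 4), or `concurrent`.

Answer: concurrent

Derivation:
Initial: VV[0]=[0, 0, 0]
Initial: VV[1]=[0, 0, 0]
Initial: VV[2]=[0, 0, 0]
Event 1: LOCAL 2: VV[2][2]++ -> VV[2]=[0, 0, 1]
Event 2: SEND 2->1: VV[2][2]++ -> VV[2]=[0, 0, 2], msg_vec=[0, 0, 2]; VV[1]=max(VV[1],msg_vec) then VV[1][1]++ -> VV[1]=[0, 1, 2]
Event 3: SEND 1->2: VV[1][1]++ -> VV[1]=[0, 2, 2], msg_vec=[0, 2, 2]; VV[2]=max(VV[2],msg_vec) then VV[2][2]++ -> VV[2]=[0, 2, 3]
Event 4: LOCAL 1: VV[1][1]++ -> VV[1]=[0, 3, 2]
Event 5: SEND 2->1: VV[2][2]++ -> VV[2]=[0, 2, 4], msg_vec=[0, 2, 4]; VV[1]=max(VV[1],msg_vec) then VV[1][1]++ -> VV[1]=[0, 4, 4]
Event 6: LOCAL 1: VV[1][1]++ -> VV[1]=[0, 5, 4]
Event 7: SEND 2->0: VV[2][2]++ -> VV[2]=[0, 2, 5], msg_vec=[0, 2, 5]; VV[0]=max(VV[0],msg_vec) then VV[0][0]++ -> VV[0]=[1, 2, 5]
Event 8: LOCAL 0: VV[0][0]++ -> VV[0]=[2, 2, 5]
Event 4 stamp: [0, 3, 2]
Event 8 stamp: [2, 2, 5]
[0, 3, 2] <= [2, 2, 5]? False
[2, 2, 5] <= [0, 3, 2]? False
Relation: concurrent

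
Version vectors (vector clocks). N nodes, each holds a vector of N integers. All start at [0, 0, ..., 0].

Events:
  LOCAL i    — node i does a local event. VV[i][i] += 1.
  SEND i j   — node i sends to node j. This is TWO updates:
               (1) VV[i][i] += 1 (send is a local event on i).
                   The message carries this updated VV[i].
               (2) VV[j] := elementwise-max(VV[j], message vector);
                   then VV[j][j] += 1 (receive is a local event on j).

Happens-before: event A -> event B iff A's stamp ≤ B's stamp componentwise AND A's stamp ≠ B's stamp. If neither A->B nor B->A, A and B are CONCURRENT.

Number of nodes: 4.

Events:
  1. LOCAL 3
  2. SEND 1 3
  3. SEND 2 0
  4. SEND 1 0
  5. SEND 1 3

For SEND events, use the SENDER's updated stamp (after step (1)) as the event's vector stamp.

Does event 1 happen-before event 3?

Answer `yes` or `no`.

Answer: no

Derivation:
Initial: VV[0]=[0, 0, 0, 0]
Initial: VV[1]=[0, 0, 0, 0]
Initial: VV[2]=[0, 0, 0, 0]
Initial: VV[3]=[0, 0, 0, 0]
Event 1: LOCAL 3: VV[3][3]++ -> VV[3]=[0, 0, 0, 1]
Event 2: SEND 1->3: VV[1][1]++ -> VV[1]=[0, 1, 0, 0], msg_vec=[0, 1, 0, 0]; VV[3]=max(VV[3],msg_vec) then VV[3][3]++ -> VV[3]=[0, 1, 0, 2]
Event 3: SEND 2->0: VV[2][2]++ -> VV[2]=[0, 0, 1, 0], msg_vec=[0, 0, 1, 0]; VV[0]=max(VV[0],msg_vec) then VV[0][0]++ -> VV[0]=[1, 0, 1, 0]
Event 4: SEND 1->0: VV[1][1]++ -> VV[1]=[0, 2, 0, 0], msg_vec=[0, 2, 0, 0]; VV[0]=max(VV[0],msg_vec) then VV[0][0]++ -> VV[0]=[2, 2, 1, 0]
Event 5: SEND 1->3: VV[1][1]++ -> VV[1]=[0, 3, 0, 0], msg_vec=[0, 3, 0, 0]; VV[3]=max(VV[3],msg_vec) then VV[3][3]++ -> VV[3]=[0, 3, 0, 3]
Event 1 stamp: [0, 0, 0, 1]
Event 3 stamp: [0, 0, 1, 0]
[0, 0, 0, 1] <= [0, 0, 1, 0]? False. Equal? False. Happens-before: False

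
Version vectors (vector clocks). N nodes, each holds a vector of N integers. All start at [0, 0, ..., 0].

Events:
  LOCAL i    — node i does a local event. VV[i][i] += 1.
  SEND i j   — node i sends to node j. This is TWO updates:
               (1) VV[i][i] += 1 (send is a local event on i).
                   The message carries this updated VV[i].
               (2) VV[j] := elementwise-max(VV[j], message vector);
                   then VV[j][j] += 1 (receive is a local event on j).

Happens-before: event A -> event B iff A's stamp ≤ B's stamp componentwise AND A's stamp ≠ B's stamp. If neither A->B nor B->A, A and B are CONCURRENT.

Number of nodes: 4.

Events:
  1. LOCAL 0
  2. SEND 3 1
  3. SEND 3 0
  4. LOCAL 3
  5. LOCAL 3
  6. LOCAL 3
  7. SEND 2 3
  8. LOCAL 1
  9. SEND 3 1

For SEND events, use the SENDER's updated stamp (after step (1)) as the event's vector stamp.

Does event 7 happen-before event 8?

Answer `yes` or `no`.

Answer: no

Derivation:
Initial: VV[0]=[0, 0, 0, 0]
Initial: VV[1]=[0, 0, 0, 0]
Initial: VV[2]=[0, 0, 0, 0]
Initial: VV[3]=[0, 0, 0, 0]
Event 1: LOCAL 0: VV[0][0]++ -> VV[0]=[1, 0, 0, 0]
Event 2: SEND 3->1: VV[3][3]++ -> VV[3]=[0, 0, 0, 1], msg_vec=[0, 0, 0, 1]; VV[1]=max(VV[1],msg_vec) then VV[1][1]++ -> VV[1]=[0, 1, 0, 1]
Event 3: SEND 3->0: VV[3][3]++ -> VV[3]=[0, 0, 0, 2], msg_vec=[0, 0, 0, 2]; VV[0]=max(VV[0],msg_vec) then VV[0][0]++ -> VV[0]=[2, 0, 0, 2]
Event 4: LOCAL 3: VV[3][3]++ -> VV[3]=[0, 0, 0, 3]
Event 5: LOCAL 3: VV[3][3]++ -> VV[3]=[0, 0, 0, 4]
Event 6: LOCAL 3: VV[3][3]++ -> VV[3]=[0, 0, 0, 5]
Event 7: SEND 2->3: VV[2][2]++ -> VV[2]=[0, 0, 1, 0], msg_vec=[0, 0, 1, 0]; VV[3]=max(VV[3],msg_vec) then VV[3][3]++ -> VV[3]=[0, 0, 1, 6]
Event 8: LOCAL 1: VV[1][1]++ -> VV[1]=[0, 2, 0, 1]
Event 9: SEND 3->1: VV[3][3]++ -> VV[3]=[0, 0, 1, 7], msg_vec=[0, 0, 1, 7]; VV[1]=max(VV[1],msg_vec) then VV[1][1]++ -> VV[1]=[0, 3, 1, 7]
Event 7 stamp: [0, 0, 1, 0]
Event 8 stamp: [0, 2, 0, 1]
[0, 0, 1, 0] <= [0, 2, 0, 1]? False. Equal? False. Happens-before: False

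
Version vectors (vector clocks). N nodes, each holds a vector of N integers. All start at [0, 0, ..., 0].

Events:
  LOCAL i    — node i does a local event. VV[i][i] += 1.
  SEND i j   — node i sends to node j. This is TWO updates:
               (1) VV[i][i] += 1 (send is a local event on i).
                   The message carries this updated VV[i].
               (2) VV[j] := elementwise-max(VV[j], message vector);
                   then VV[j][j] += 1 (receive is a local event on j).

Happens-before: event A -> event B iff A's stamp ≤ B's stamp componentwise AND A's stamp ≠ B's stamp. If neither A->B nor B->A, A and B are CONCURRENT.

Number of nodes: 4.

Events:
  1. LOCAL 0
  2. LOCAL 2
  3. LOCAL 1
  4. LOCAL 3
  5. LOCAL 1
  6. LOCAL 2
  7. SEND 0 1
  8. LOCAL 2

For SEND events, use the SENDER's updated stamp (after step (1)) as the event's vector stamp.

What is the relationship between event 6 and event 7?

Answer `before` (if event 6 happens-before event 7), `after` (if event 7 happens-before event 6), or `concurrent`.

Initial: VV[0]=[0, 0, 0, 0]
Initial: VV[1]=[0, 0, 0, 0]
Initial: VV[2]=[0, 0, 0, 0]
Initial: VV[3]=[0, 0, 0, 0]
Event 1: LOCAL 0: VV[0][0]++ -> VV[0]=[1, 0, 0, 0]
Event 2: LOCAL 2: VV[2][2]++ -> VV[2]=[0, 0, 1, 0]
Event 3: LOCAL 1: VV[1][1]++ -> VV[1]=[0, 1, 0, 0]
Event 4: LOCAL 3: VV[3][3]++ -> VV[3]=[0, 0, 0, 1]
Event 5: LOCAL 1: VV[1][1]++ -> VV[1]=[0, 2, 0, 0]
Event 6: LOCAL 2: VV[2][2]++ -> VV[2]=[0, 0, 2, 0]
Event 7: SEND 0->1: VV[0][0]++ -> VV[0]=[2, 0, 0, 0], msg_vec=[2, 0, 0, 0]; VV[1]=max(VV[1],msg_vec) then VV[1][1]++ -> VV[1]=[2, 3, 0, 0]
Event 8: LOCAL 2: VV[2][2]++ -> VV[2]=[0, 0, 3, 0]
Event 6 stamp: [0, 0, 2, 0]
Event 7 stamp: [2, 0, 0, 0]
[0, 0, 2, 0] <= [2, 0, 0, 0]? False
[2, 0, 0, 0] <= [0, 0, 2, 0]? False
Relation: concurrent

Answer: concurrent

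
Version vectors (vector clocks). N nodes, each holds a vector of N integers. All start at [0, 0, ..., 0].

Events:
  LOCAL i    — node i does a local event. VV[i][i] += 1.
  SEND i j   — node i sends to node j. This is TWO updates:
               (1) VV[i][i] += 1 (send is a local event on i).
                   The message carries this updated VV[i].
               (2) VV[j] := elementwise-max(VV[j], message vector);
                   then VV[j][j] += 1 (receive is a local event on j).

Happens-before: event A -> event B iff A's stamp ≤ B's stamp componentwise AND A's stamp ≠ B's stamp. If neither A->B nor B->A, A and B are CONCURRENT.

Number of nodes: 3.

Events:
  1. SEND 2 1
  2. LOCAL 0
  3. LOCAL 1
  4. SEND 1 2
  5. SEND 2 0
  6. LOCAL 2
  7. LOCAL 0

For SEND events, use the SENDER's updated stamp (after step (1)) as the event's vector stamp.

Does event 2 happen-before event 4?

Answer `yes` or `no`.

Initial: VV[0]=[0, 0, 0]
Initial: VV[1]=[0, 0, 0]
Initial: VV[2]=[0, 0, 0]
Event 1: SEND 2->1: VV[2][2]++ -> VV[2]=[0, 0, 1], msg_vec=[0, 0, 1]; VV[1]=max(VV[1],msg_vec) then VV[1][1]++ -> VV[1]=[0, 1, 1]
Event 2: LOCAL 0: VV[0][0]++ -> VV[0]=[1, 0, 0]
Event 3: LOCAL 1: VV[1][1]++ -> VV[1]=[0, 2, 1]
Event 4: SEND 1->2: VV[1][1]++ -> VV[1]=[0, 3, 1], msg_vec=[0, 3, 1]; VV[2]=max(VV[2],msg_vec) then VV[2][2]++ -> VV[2]=[0, 3, 2]
Event 5: SEND 2->0: VV[2][2]++ -> VV[2]=[0, 3, 3], msg_vec=[0, 3, 3]; VV[0]=max(VV[0],msg_vec) then VV[0][0]++ -> VV[0]=[2, 3, 3]
Event 6: LOCAL 2: VV[2][2]++ -> VV[2]=[0, 3, 4]
Event 7: LOCAL 0: VV[0][0]++ -> VV[0]=[3, 3, 3]
Event 2 stamp: [1, 0, 0]
Event 4 stamp: [0, 3, 1]
[1, 0, 0] <= [0, 3, 1]? False. Equal? False. Happens-before: False

Answer: no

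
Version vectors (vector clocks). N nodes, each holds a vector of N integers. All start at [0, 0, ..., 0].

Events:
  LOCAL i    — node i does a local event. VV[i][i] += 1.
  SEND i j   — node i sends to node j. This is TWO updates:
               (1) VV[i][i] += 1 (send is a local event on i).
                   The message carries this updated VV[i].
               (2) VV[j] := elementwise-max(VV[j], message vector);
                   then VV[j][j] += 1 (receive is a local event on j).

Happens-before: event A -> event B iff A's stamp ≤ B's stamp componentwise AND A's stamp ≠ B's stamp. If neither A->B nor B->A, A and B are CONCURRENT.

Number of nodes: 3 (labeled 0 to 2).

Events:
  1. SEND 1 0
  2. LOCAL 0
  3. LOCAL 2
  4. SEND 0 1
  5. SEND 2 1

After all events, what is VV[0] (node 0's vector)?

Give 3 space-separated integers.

Answer: 3 1 0

Derivation:
Initial: VV[0]=[0, 0, 0]
Initial: VV[1]=[0, 0, 0]
Initial: VV[2]=[0, 0, 0]
Event 1: SEND 1->0: VV[1][1]++ -> VV[1]=[0, 1, 0], msg_vec=[0, 1, 0]; VV[0]=max(VV[0],msg_vec) then VV[0][0]++ -> VV[0]=[1, 1, 0]
Event 2: LOCAL 0: VV[0][0]++ -> VV[0]=[2, 1, 0]
Event 3: LOCAL 2: VV[2][2]++ -> VV[2]=[0, 0, 1]
Event 4: SEND 0->1: VV[0][0]++ -> VV[0]=[3, 1, 0], msg_vec=[3, 1, 0]; VV[1]=max(VV[1],msg_vec) then VV[1][1]++ -> VV[1]=[3, 2, 0]
Event 5: SEND 2->1: VV[2][2]++ -> VV[2]=[0, 0, 2], msg_vec=[0, 0, 2]; VV[1]=max(VV[1],msg_vec) then VV[1][1]++ -> VV[1]=[3, 3, 2]
Final vectors: VV[0]=[3, 1, 0]; VV[1]=[3, 3, 2]; VV[2]=[0, 0, 2]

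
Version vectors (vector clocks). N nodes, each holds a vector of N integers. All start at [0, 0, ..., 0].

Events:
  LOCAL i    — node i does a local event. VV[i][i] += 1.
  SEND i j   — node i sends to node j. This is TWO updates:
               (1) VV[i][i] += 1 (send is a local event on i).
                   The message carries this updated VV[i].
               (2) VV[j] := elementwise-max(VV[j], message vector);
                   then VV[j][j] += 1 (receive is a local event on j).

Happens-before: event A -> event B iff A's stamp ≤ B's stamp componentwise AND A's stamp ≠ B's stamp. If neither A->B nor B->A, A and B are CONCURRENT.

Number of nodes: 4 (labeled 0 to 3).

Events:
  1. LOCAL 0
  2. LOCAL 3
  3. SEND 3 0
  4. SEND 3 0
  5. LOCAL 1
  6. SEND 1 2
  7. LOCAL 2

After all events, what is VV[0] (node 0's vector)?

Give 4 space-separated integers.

Initial: VV[0]=[0, 0, 0, 0]
Initial: VV[1]=[0, 0, 0, 0]
Initial: VV[2]=[0, 0, 0, 0]
Initial: VV[3]=[0, 0, 0, 0]
Event 1: LOCAL 0: VV[0][0]++ -> VV[0]=[1, 0, 0, 0]
Event 2: LOCAL 3: VV[3][3]++ -> VV[3]=[0, 0, 0, 1]
Event 3: SEND 3->0: VV[3][3]++ -> VV[3]=[0, 0, 0, 2], msg_vec=[0, 0, 0, 2]; VV[0]=max(VV[0],msg_vec) then VV[0][0]++ -> VV[0]=[2, 0, 0, 2]
Event 4: SEND 3->0: VV[3][3]++ -> VV[3]=[0, 0, 0, 3], msg_vec=[0, 0, 0, 3]; VV[0]=max(VV[0],msg_vec) then VV[0][0]++ -> VV[0]=[3, 0, 0, 3]
Event 5: LOCAL 1: VV[1][1]++ -> VV[1]=[0, 1, 0, 0]
Event 6: SEND 1->2: VV[1][1]++ -> VV[1]=[0, 2, 0, 0], msg_vec=[0, 2, 0, 0]; VV[2]=max(VV[2],msg_vec) then VV[2][2]++ -> VV[2]=[0, 2, 1, 0]
Event 7: LOCAL 2: VV[2][2]++ -> VV[2]=[0, 2, 2, 0]
Final vectors: VV[0]=[3, 0, 0, 3]; VV[1]=[0, 2, 0, 0]; VV[2]=[0, 2, 2, 0]; VV[3]=[0, 0, 0, 3]

Answer: 3 0 0 3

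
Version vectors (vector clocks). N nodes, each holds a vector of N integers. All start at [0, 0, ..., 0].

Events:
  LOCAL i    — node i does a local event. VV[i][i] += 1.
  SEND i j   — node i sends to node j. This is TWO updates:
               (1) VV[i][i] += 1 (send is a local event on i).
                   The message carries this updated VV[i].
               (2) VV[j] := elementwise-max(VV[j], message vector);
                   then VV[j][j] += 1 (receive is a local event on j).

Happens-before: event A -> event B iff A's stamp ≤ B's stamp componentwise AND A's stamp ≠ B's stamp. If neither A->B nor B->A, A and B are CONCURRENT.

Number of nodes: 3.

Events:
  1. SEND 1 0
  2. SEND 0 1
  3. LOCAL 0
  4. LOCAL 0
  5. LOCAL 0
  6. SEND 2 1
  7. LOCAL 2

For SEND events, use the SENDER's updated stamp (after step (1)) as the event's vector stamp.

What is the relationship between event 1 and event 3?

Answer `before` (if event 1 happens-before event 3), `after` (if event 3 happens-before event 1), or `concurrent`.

Answer: before

Derivation:
Initial: VV[0]=[0, 0, 0]
Initial: VV[1]=[0, 0, 0]
Initial: VV[2]=[0, 0, 0]
Event 1: SEND 1->0: VV[1][1]++ -> VV[1]=[0, 1, 0], msg_vec=[0, 1, 0]; VV[0]=max(VV[0],msg_vec) then VV[0][0]++ -> VV[0]=[1, 1, 0]
Event 2: SEND 0->1: VV[0][0]++ -> VV[0]=[2, 1, 0], msg_vec=[2, 1, 0]; VV[1]=max(VV[1],msg_vec) then VV[1][1]++ -> VV[1]=[2, 2, 0]
Event 3: LOCAL 0: VV[0][0]++ -> VV[0]=[3, 1, 0]
Event 4: LOCAL 0: VV[0][0]++ -> VV[0]=[4, 1, 0]
Event 5: LOCAL 0: VV[0][0]++ -> VV[0]=[5, 1, 0]
Event 6: SEND 2->1: VV[2][2]++ -> VV[2]=[0, 0, 1], msg_vec=[0, 0, 1]; VV[1]=max(VV[1],msg_vec) then VV[1][1]++ -> VV[1]=[2, 3, 1]
Event 7: LOCAL 2: VV[2][2]++ -> VV[2]=[0, 0, 2]
Event 1 stamp: [0, 1, 0]
Event 3 stamp: [3, 1, 0]
[0, 1, 0] <= [3, 1, 0]? True
[3, 1, 0] <= [0, 1, 0]? False
Relation: before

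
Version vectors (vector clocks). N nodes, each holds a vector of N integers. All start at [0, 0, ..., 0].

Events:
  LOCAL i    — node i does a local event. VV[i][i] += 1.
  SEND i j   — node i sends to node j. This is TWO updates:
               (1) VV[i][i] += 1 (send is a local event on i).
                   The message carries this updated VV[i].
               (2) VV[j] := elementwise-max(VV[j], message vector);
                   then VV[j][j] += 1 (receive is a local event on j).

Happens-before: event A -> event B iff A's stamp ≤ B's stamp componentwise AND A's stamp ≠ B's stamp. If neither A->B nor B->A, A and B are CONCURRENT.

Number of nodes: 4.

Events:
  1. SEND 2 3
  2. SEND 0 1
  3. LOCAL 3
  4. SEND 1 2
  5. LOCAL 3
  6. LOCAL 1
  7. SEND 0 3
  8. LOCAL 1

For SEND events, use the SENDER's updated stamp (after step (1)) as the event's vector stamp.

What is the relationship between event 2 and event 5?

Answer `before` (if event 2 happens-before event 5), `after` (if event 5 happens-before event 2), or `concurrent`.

Initial: VV[0]=[0, 0, 0, 0]
Initial: VV[1]=[0, 0, 0, 0]
Initial: VV[2]=[0, 0, 0, 0]
Initial: VV[3]=[0, 0, 0, 0]
Event 1: SEND 2->3: VV[2][2]++ -> VV[2]=[0, 0, 1, 0], msg_vec=[0, 0, 1, 0]; VV[3]=max(VV[3],msg_vec) then VV[3][3]++ -> VV[3]=[0, 0, 1, 1]
Event 2: SEND 0->1: VV[0][0]++ -> VV[0]=[1, 0, 0, 0], msg_vec=[1, 0, 0, 0]; VV[1]=max(VV[1],msg_vec) then VV[1][1]++ -> VV[1]=[1, 1, 0, 0]
Event 3: LOCAL 3: VV[3][3]++ -> VV[3]=[0, 0, 1, 2]
Event 4: SEND 1->2: VV[1][1]++ -> VV[1]=[1, 2, 0, 0], msg_vec=[1, 2, 0, 0]; VV[2]=max(VV[2],msg_vec) then VV[2][2]++ -> VV[2]=[1, 2, 2, 0]
Event 5: LOCAL 3: VV[3][3]++ -> VV[3]=[0, 0, 1, 3]
Event 6: LOCAL 1: VV[1][1]++ -> VV[1]=[1, 3, 0, 0]
Event 7: SEND 0->3: VV[0][0]++ -> VV[0]=[2, 0, 0, 0], msg_vec=[2, 0, 0, 0]; VV[3]=max(VV[3],msg_vec) then VV[3][3]++ -> VV[3]=[2, 0, 1, 4]
Event 8: LOCAL 1: VV[1][1]++ -> VV[1]=[1, 4, 0, 0]
Event 2 stamp: [1, 0, 0, 0]
Event 5 stamp: [0, 0, 1, 3]
[1, 0, 0, 0] <= [0, 0, 1, 3]? False
[0, 0, 1, 3] <= [1, 0, 0, 0]? False
Relation: concurrent

Answer: concurrent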